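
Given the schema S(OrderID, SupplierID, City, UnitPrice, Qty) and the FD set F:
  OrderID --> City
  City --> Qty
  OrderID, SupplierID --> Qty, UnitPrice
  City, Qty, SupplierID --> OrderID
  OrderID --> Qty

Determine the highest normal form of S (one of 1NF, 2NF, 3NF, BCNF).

Candidate keys: {City, SupplierID}, {OrderID, SupplierID}. Prime attributes: {City, OrderID, SupplierID}.
OrderID --> City: {OrderID}⁺ = {City, OrderID, Qty}, which is not all of the attributes, so the left side is not a superkey — BCNF is violated.
City --> Qty determines the non-prime attribute {Qty} from a non-superkey — 3NF is violated.
{City} is a proper subset of the key {City, SupplierID}, and {City}⁺ contains the non-prime attribute {Qty} — a partial dependency, so 2NF is violated.

1NF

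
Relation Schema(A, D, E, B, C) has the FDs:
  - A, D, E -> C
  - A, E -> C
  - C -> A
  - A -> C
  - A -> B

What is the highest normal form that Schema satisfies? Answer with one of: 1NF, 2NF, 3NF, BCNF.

1NF

Candidate keys: {A, D, E}, {C, D, E}. Prime attributes: {A, C, D, E}.
A, E -> C: {A, E}⁺ = {A, B, C, E}, which is not all of the attributes, so the left side is not a superkey — BCNF is violated.
A -> B has non-prime {B} on the right and a non-superkey on the left, so 3NF fails.
{A} is a proper subset of the key {A, D, E}, and {A}⁺ contains the non-prime attribute {B} — a partial dependency, so 2NF is violated.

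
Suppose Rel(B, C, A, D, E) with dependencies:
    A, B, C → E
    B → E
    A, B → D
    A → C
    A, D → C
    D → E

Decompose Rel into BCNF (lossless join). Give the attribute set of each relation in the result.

{A, B, D}; {A, C}; {B, E}

Candidate key of the original relation: {A, B}.
In {A, B, C, D, E}, {B} is not a superkey ({B}⁺ restricted to this set is {B, E}), so split on B → E into {B, E} and {A, B, C, D}.
{B, E}: every determinant is a superkey — BCNF.
In {A, B, C, D}, {A} is not a superkey ({A}⁺ restricted to this set is {A, C}), so split on A → C into {A, C} and {A, B, D}.
{A, C}: every determinant is a superkey — BCNF.
{A, B, D}: every determinant is a superkey — BCNF.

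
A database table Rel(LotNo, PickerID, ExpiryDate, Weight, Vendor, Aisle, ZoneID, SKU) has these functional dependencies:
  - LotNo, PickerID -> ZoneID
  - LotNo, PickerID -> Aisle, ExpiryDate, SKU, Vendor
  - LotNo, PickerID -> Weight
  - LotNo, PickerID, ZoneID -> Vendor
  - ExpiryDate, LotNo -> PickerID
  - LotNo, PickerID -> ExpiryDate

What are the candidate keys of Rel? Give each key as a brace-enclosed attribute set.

{ExpiryDate, LotNo}, {LotNo, PickerID}

No FD produces {LotNo}, so it must be in every candidate key.
Closure of {ExpiryDate, LotNo} is {Aisle, ExpiryDate, LotNo, PickerID, SKU, Vendor, Weight, ZoneID}, the whole schema; {ExpiryDate, LotNo} is a candidate key.
Closure of {LotNo, PickerID} is {Aisle, ExpiryDate, LotNo, PickerID, SKU, Vendor, Weight, ZoneID}, the whole schema; {LotNo, PickerID} is a candidate key.
These are minimal and exhaustive — every other superkey contains one of them.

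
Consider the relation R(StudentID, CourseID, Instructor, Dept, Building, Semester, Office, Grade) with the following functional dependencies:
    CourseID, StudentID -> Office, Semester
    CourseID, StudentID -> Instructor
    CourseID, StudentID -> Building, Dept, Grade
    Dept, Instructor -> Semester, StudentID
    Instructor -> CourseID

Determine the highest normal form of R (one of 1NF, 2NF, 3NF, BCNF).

3NF

Candidate keys: {CourseID, StudentID}, {Dept, Instructor}, {Instructor, StudentID}. Prime attributes: {CourseID, Dept, Instructor, StudentID}.
For Instructor -> CourseID we have {Instructor}⁺ = {CourseID, Instructor}; {Instructor} is not a superkey, so BCNF fails.
Its right-hand attributes {CourseID} are all prime, as are those of every other non-superkey FD — the relation is in 3NF.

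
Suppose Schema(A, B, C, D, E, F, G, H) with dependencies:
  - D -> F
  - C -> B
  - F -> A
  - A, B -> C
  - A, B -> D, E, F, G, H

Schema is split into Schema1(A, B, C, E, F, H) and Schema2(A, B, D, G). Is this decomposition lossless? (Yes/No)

Yes

Common attributes: {A, B}; their closure is {A, B, C, D, E, F, G, H}.
Since Schema1 ⊆ {A, B, C, D, E, F, G, H}, the intersection is a superkey of Schema1; the decomposition is lossless.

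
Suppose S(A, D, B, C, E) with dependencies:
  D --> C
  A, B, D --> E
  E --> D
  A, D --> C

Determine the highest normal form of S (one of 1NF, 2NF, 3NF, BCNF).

Candidate keys: {A, B, D}, {A, B, E}. Prime attributes: {A, B, D, E}.
For D --> C we have {D}⁺ = {C, D}; {D} is not a superkey, so BCNF fails.
Because {C} is non-prime and the left side of D --> C is not a superkey, the relation is not in 3NF.
The proper key subset {D} of {A, B, D} determines non-prime {C}, so the relation is not even in 2NF.

1NF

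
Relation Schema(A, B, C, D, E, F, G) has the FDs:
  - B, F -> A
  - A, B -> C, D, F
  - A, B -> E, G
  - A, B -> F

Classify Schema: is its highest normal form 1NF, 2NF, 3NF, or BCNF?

BCNF

Candidate keys: {A, B}, {B, F}. Prime attributes: {A, B, F}.
Each dependency's left side is a superkey — BCNF holds.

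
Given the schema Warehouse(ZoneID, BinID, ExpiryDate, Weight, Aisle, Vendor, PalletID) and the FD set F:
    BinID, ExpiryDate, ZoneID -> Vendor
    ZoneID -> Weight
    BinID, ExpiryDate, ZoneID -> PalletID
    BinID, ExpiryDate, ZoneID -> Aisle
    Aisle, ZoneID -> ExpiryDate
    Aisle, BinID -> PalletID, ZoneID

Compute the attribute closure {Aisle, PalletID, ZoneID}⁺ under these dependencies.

Start with {Aisle, PalletID, ZoneID}.
ZoneID -> Weight applies; add {Weight} → now {Aisle, PalletID, Weight, ZoneID}.
Aisle, ZoneID -> ExpiryDate applies; add {ExpiryDate} → now {Aisle, ExpiryDate, PalletID, Weight, ZoneID}.
No further FD applies.

{Aisle, ExpiryDate, PalletID, Weight, ZoneID}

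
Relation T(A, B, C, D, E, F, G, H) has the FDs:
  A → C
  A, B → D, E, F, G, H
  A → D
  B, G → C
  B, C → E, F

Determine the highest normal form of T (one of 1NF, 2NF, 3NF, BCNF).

1NF

Candidate key: {A, B}. Prime attributes: {A, B}.
For A → C we have {A}⁺ = {A, C, D}; {A} is not a superkey, so BCNF fails.
A → C determines the non-prime attribute {C} from a non-superkey — 3NF is violated.
Since {A} ⊂ {A, B} and {A}⁺ ⊇ {C, D} with {C, D} non-prime, there is a partial dependency; 2NF fails.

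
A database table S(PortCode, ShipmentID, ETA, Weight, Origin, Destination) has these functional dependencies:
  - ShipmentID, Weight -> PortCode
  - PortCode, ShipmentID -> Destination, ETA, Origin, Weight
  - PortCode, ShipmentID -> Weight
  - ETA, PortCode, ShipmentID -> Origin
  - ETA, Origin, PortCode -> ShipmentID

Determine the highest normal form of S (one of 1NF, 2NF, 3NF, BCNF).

BCNF

Candidate keys: {ETA, Origin, PortCode}, {PortCode, ShipmentID}, {ShipmentID, Weight}. Prime attributes: {ETA, Origin, PortCode, ShipmentID, Weight}.
Each dependency's left side is a superkey — BCNF holds.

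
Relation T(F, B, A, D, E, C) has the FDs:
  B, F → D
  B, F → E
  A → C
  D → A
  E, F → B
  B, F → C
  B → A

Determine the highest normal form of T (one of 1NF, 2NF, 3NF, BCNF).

Candidate keys: {B, F}, {E, F}. Prime attributes: {B, E, F}.
A → C: {A}⁺ = {A, C}, which is not all of the attributes, so the left side is not a superkey — BCNF is violated.
A → C has non-prime {C} on the right and a non-superkey on the left, so 3NF fails.
Since {B} ⊂ {B, F} and {B}⁺ ⊇ {A, C} with {A, C} non-prime, there is a partial dependency; 2NF fails.

1NF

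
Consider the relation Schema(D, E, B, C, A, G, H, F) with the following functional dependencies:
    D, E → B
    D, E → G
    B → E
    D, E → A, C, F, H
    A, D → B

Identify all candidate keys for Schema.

Attributes never on any right-hand side: {D} — every candidate key must contain it.
{A, D}⁺ = {A, B, C, D, E, F, G, H} — all of the relation — so {A, D} is a candidate key.
{B, D}⁺ = {A, B, C, D, E, F, G, H} — all of the relation — so {B, D} is a candidate key.
{D, E}⁺ = {A, B, C, D, E, F, G, H} — all of the relation — so {D, E} is a candidate key.
These are minimal and exhaustive — every other superkey contains one of them.

{A, D}, {B, D}, {D, E}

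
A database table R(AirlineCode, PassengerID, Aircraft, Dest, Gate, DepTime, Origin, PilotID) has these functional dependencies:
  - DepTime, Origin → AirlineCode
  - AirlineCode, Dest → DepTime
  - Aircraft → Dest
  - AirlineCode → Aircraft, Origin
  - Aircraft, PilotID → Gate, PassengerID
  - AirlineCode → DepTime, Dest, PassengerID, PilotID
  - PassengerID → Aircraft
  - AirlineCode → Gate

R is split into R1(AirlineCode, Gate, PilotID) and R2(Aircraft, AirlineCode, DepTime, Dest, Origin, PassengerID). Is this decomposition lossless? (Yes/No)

Yes

The shared attributes are {AirlineCode} and {AirlineCode}⁺ = {Aircraft, AirlineCode, DepTime, Dest, Gate, Origin, PassengerID, PilotID}.
Since R1 ⊆ {Aircraft, AirlineCode, DepTime, Dest, Gate, Origin, PassengerID, PilotID}, the intersection is a superkey of R1; the decomposition is lossless.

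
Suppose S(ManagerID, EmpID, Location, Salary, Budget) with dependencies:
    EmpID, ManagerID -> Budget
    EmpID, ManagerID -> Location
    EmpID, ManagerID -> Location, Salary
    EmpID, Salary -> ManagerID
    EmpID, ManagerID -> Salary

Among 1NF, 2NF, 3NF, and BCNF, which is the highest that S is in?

BCNF

Candidate keys: {EmpID, ManagerID}, {EmpID, Salary}. Prime attributes: {EmpID, ManagerID, Salary}.
Each dependency's left side is a superkey — BCNF holds.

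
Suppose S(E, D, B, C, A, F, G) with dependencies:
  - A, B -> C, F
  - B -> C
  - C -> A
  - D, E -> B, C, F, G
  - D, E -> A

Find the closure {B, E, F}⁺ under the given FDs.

Start with {B, E, F}.
B -> C applies; add {C} → now {B, C, E, F}.
C -> A applies; add {A} → now {A, B, C, E, F}.
No further FD applies.

{A, B, C, E, F}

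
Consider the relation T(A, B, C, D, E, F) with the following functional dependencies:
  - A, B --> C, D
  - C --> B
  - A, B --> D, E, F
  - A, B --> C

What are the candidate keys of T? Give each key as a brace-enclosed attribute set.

{A, B}, {A, C}

Attributes never on any right-hand side: {A} — every candidate key must contain it.
Closure of {A, B} is {A, B, C, D, E, F}, the whole schema; {A, B} is a candidate key.
Closure of {A, C} is {A, B, C, D, E, F}, the whole schema; {A, C} is a candidate key.
These are minimal and exhaustive — every other superkey contains one of them.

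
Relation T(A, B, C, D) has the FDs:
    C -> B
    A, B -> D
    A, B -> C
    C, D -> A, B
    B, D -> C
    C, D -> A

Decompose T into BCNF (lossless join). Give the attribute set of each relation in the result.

Candidate keys of the original relation: {A, B}, {A, C}, {B, D}, {C, D}.
Within {A, B, C, D}: {C}⁺ ∩ {A, B, C, D} = {B, C}, not the whole set, so C -> B violates BCNF; decompose into {B, C} and {A, C, D}.
{B, C} is in BCNF.
{A, C, D} is in BCNF.

{A, C, D}; {B, C}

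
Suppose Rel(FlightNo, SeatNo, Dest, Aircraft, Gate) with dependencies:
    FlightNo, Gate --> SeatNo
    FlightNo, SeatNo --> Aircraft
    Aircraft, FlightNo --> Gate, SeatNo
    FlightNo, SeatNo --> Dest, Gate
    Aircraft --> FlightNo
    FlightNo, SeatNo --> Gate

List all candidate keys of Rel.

{Aircraft}, {FlightNo, Gate}, {FlightNo, SeatNo}

Closure of {Aircraft} is {Aircraft, Dest, FlightNo, Gate, SeatNo}, the whole schema; {Aircraft} is a candidate key.
Closure of {FlightNo, Gate} is {Aircraft, Dest, FlightNo, Gate, SeatNo}, the whole schema; {FlightNo, Gate} is a candidate key.
Closure of {FlightNo, SeatNo} is {Aircraft, Dest, FlightNo, Gate, SeatNo}, the whole schema; {FlightNo, SeatNo} is a candidate key.
These are minimal and exhaustive — every other superkey contains one of them.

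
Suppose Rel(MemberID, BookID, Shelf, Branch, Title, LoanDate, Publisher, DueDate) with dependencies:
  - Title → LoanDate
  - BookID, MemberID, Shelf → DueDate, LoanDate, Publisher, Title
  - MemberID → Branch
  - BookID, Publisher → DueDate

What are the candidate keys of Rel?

{BookID, MemberID, Shelf}

{BookID, MemberID, Shelf} never appear on the right of any FD, so every key must include all of them.
{BookID, MemberID, Shelf}⁺ = {BookID, Branch, DueDate, LoanDate, MemberID, Publisher, Shelf, Title} — all of the relation — so {BookID, MemberID, Shelf} is a candidate key.
No smaller or unrelated set reaches every attribute, so there are no other keys.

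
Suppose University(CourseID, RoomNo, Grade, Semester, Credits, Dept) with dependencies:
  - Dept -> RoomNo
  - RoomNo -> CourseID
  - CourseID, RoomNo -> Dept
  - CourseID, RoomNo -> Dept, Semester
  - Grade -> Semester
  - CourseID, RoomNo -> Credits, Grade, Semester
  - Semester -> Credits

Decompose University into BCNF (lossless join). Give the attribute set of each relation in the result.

Candidate keys of the original relation: {Dept}, {RoomNo}.
Within {CourseID, Credits, Dept, Grade, RoomNo, Semester}: {Grade}⁺ ∩ {CourseID, Credits, Dept, Grade, RoomNo, Semester} = {Credits, Grade, Semester}, not the whole set, so Grade -> Credits, Semester violates BCNF; decompose into {Credits, Grade, Semester} and {CourseID, Dept, Grade, RoomNo}.
Within {Credits, Grade, Semester}: {Semester}⁺ ∩ {Credits, Grade, Semester} = {Credits, Semester}, not the whole set, so Semester -> Credits violates BCNF; decompose into {Credits, Semester} and {Grade, Semester}.
{Credits, Semester} is in BCNF.
{Grade, Semester} is in BCNF.
{CourseID, Dept, Grade, RoomNo} is in BCNF.

{CourseID, Dept, Grade, RoomNo}; {Credits, Semester}; {Grade, Semester}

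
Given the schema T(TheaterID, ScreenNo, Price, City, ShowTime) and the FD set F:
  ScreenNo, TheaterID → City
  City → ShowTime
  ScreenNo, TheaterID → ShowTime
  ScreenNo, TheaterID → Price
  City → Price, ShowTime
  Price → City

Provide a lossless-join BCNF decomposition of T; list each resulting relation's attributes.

Candidate key of the original relation: {ScreenNo, TheaterID}.
In {City, Price, ScreenNo, ShowTime, TheaterID}, {City} is not a superkey ({City}⁺ restricted to this set is {City, Price, ShowTime}), so split on City → Price, ShowTime into {City, Price, ShowTime} and {City, ScreenNo, TheaterID}.
{City, Price, ShowTime}: every determinant is a superkey — BCNF.
{City, ScreenNo, TheaterID}: every determinant is a superkey — BCNF.

{City, Price, ShowTime}; {City, ScreenNo, TheaterID}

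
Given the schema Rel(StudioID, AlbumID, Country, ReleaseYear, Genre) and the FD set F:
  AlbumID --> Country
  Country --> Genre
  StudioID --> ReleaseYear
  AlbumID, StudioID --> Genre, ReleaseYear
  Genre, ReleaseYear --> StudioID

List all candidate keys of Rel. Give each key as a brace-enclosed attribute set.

Attributes never on any right-hand side: {AlbumID} — every candidate key must contain it.
Closure of {AlbumID, ReleaseYear} is {AlbumID, Country, Genre, ReleaseYear, StudioID}, the whole schema; {AlbumID, ReleaseYear} is a candidate key.
Closure of {AlbumID, StudioID} is {AlbumID, Country, Genre, ReleaseYear, StudioID}, the whole schema; {AlbumID, StudioID} is a candidate key.
Any other superkey properly contains one of these, so there are no further candidate keys.

{AlbumID, ReleaseYear}, {AlbumID, StudioID}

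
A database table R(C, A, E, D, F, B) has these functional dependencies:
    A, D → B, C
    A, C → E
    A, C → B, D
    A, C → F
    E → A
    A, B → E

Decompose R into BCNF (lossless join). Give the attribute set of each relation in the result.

{A, E}; {B, C, D, E, F}

Candidate keys of the original relation: {A, C}, {A, D}, {C, E}, {D, E}.
{A, B, C, D, E, F}: {E} determines {A, E} here but is not a superkey — split on E → A, giving {A, E} and {B, C, D, E, F}.
{A, E} is in BCNF.
{B, C, D, E, F} is in BCNF.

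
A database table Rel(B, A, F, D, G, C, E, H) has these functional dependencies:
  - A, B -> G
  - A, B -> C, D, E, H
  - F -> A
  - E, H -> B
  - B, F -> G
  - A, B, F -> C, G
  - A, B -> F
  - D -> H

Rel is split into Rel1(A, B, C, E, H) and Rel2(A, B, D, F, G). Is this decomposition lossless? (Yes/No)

Yes

Rel1 ∩ Rel2 = {A, B}; its closure under F is {A, B, C, D, E, F, G, H}.
Since Rel1 ⊆ {A, B, C, D, E, F, G, H}, the intersection is a superkey of Rel1; the decomposition is lossless.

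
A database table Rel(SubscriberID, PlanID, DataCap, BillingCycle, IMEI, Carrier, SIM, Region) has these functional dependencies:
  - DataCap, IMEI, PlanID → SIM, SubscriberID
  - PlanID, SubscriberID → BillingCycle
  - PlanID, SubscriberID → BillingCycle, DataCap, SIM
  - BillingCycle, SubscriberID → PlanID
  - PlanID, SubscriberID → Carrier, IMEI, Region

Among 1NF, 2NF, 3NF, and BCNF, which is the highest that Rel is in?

BCNF

Candidate keys: {BillingCycle, SubscriberID}, {DataCap, IMEI, PlanID}, {PlanID, SubscriberID}. Prime attributes: {BillingCycle, DataCap, IMEI, PlanID, SubscriberID}.
Each dependency's left side is a superkey — BCNF holds.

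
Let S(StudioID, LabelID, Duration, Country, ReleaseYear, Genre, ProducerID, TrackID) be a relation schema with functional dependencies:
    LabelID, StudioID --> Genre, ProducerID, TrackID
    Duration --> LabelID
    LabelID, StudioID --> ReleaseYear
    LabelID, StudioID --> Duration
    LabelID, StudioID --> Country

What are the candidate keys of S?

{Duration, StudioID}, {LabelID, StudioID}

Attributes never on any right-hand side: {StudioID} — every candidate key must contain it.
{Duration, StudioID}⁺ = {Country, Duration, Genre, LabelID, ProducerID, ReleaseYear, StudioID, TrackID}, which is every attribute, so {Duration, StudioID} is a candidate key.
{LabelID, StudioID}⁺ = {Country, Duration, Genre, LabelID, ProducerID, ReleaseYear, StudioID, TrackID}, which is every attribute, so {LabelID, StudioID} is a candidate key.
Any other superkey properly contains one of these, so there are no further candidate keys.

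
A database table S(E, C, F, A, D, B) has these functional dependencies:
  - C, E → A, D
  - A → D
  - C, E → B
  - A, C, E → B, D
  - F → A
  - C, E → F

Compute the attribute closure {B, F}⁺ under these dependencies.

{A, B, D, F}

Start with {B, F}.
F → A applies; add {A} → now {A, B, F}.
A → D applies; add {D} → now {A, B, D, F}.
No further FD applies.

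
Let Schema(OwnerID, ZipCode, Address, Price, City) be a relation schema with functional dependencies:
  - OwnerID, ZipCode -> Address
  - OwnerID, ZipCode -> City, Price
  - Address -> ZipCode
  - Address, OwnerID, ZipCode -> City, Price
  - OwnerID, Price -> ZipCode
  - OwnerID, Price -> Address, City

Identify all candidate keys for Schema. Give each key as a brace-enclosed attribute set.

{Address, OwnerID}, {OwnerID, Price}, {OwnerID, ZipCode}

{OwnerID} never appears on the right of any FD, so every key must include it.
{Address, OwnerID}⁺ = {Address, City, OwnerID, Price, ZipCode}, which is every attribute, so {Address, OwnerID} is a candidate key.
{OwnerID, Price}⁺ = {Address, City, OwnerID, Price, ZipCode}, which is every attribute, so {OwnerID, Price} is a candidate key.
{OwnerID, ZipCode}⁺ = {Address, City, OwnerID, Price, ZipCode}, which is every attribute, so {OwnerID, ZipCode} is a candidate key.
These are minimal and exhaustive — every other superkey contains one of them.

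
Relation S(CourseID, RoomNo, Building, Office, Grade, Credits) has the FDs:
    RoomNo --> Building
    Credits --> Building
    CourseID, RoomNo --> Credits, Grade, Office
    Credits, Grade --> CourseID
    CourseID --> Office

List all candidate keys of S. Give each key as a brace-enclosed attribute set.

{CourseID, RoomNo}, {Credits, Grade, RoomNo}

No FD produces {RoomNo}, so it must be in every candidate key.
Closure of {CourseID, RoomNo} is {Building, CourseID, Credits, Grade, Office, RoomNo}, the whole schema; {CourseID, RoomNo} is a candidate key.
Closure of {Credits, Grade, RoomNo} is {Building, CourseID, Credits, Grade, Office, RoomNo}, the whole schema; {Credits, Grade, RoomNo} is a candidate key.
These are minimal and exhaustive — every other superkey contains one of them.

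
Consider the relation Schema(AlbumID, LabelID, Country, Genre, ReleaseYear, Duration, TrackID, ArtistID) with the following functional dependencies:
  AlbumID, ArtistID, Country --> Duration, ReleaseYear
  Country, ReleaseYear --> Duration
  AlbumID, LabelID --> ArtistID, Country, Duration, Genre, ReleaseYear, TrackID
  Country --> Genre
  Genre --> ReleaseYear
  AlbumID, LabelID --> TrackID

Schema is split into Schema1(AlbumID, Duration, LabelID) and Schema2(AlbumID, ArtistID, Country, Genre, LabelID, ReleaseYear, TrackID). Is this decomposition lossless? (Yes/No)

The shared attributes are {AlbumID, LabelID} and {AlbumID, LabelID}⁺ = {AlbumID, ArtistID, Country, Duration, Genre, LabelID, ReleaseYear, TrackID}.
Schema1 is contained in that closure, so Schema1 ∩ Schema2 --> Schema1 holds and the join is lossless.

Yes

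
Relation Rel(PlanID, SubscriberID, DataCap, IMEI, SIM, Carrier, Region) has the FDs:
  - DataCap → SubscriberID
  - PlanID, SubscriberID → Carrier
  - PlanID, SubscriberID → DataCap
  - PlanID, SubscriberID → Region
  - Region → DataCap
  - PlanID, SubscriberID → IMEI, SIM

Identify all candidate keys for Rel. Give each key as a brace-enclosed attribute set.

{PlanID} never appears on the right of any FD, so every key must include it.
{DataCap, PlanID}⁺ = {Carrier, DataCap, IMEI, PlanID, Region, SIM, SubscriberID} — all of the relation — so {DataCap, PlanID} is a candidate key.
{PlanID, Region}⁺ = {Carrier, DataCap, IMEI, PlanID, Region, SIM, SubscriberID} — all of the relation — so {PlanID, Region} is a candidate key.
{PlanID, SubscriberID}⁺ = {Carrier, DataCap, IMEI, PlanID, Region, SIM, SubscriberID} — all of the relation — so {PlanID, SubscriberID} is a candidate key.
No proper subset of any of these is a key, and no other minimal superkey exists.

{DataCap, PlanID}, {PlanID, Region}, {PlanID, SubscriberID}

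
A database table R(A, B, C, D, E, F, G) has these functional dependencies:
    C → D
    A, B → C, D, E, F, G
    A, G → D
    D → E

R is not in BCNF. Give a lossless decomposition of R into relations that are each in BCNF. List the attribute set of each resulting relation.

Candidate key of the original relation: {A, B}.
{A, B, C, D, E, F, G}: {C} determines {C, D, E} here but is not a superkey — split on C → D, E, giving {C, D, E} and {A, B, C, F, G}.
{C, D, E}: {D} determines {D, E} here but is not a superkey — split on D → E, giving {D, E} and {C, D}.
{D, E} has no BCNF violation.
{C, D} has no BCNF violation.
{A, B, C, F, G} has no BCNF violation.

{A, B, C, F, G}; {C, D}; {D, E}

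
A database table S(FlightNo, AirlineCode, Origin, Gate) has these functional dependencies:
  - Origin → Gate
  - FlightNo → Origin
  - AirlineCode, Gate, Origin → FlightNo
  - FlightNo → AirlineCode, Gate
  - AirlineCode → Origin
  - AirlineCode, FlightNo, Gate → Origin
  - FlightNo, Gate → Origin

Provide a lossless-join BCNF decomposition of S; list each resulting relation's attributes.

{AirlineCode, FlightNo, Origin}; {Gate, Origin}

Candidate keys of the original relation: {AirlineCode}, {FlightNo}.
In {AirlineCode, FlightNo, Gate, Origin}, {Origin} is not a superkey ({Origin}⁺ restricted to this set is {Gate, Origin}), so split on Origin → Gate into {Gate, Origin} and {AirlineCode, FlightNo, Origin}.
{Gate, Origin} has no BCNF violation.
{AirlineCode, FlightNo, Origin} has no BCNF violation.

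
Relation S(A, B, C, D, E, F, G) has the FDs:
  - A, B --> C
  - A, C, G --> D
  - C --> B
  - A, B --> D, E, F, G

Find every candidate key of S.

Attributes never on any right-hand side: {A} — every candidate key must contain it.
{A, B} is a candidate key since {A, B}⁺ = {A, B, C, D, E, F, G} covers every attribute.
{A, C} is a candidate key since {A, C}⁺ = {A, B, C, D, E, F, G} covers every attribute.
These are minimal and exhaustive — every other superkey contains one of them.

{A, B}, {A, C}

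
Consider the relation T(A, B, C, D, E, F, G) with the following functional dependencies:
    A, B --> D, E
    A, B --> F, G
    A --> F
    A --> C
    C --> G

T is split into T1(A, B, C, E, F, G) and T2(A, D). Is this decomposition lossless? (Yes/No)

No

Common attributes: {A}; their closure is {A, C, F, G}.
T1 ⊄ {A, C, F, G} and T2 ⊄ {A, C, F, G}, so the split is lossy.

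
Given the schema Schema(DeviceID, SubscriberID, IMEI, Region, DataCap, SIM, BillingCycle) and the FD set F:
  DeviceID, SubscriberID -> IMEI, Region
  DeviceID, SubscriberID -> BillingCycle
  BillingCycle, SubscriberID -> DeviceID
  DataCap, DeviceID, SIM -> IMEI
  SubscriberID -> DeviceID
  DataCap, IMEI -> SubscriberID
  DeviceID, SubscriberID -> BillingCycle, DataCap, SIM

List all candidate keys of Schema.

{SubscriberID}⁺ = {BillingCycle, DataCap, DeviceID, IMEI, Region, SIM, SubscriberID} — all of the relation — so {SubscriberID} is a candidate key.
{DataCap, IMEI}⁺ = {BillingCycle, DataCap, DeviceID, IMEI, Region, SIM, SubscriberID} — all of the relation — so {DataCap, IMEI} is a candidate key.
{DataCap, DeviceID, SIM}⁺ = {BillingCycle, DataCap, DeviceID, IMEI, Region, SIM, SubscriberID} — all of the relation — so {DataCap, DeviceID, SIM} is a candidate key.
No proper subset of any of these is a key, and no other minimal superkey exists.

{DataCap, DeviceID, SIM}, {DataCap, IMEI}, {SubscriberID}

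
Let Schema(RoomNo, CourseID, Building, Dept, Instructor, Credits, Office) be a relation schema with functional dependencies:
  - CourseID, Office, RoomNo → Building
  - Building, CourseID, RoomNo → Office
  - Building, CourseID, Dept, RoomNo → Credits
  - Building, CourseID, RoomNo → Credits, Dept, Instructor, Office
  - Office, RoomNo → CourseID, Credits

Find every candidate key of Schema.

{Building, CourseID, RoomNo}, {Office, RoomNo}

Attributes never on any right-hand side: {RoomNo} — every candidate key must contain it.
{Office, RoomNo}⁺ = {Building, CourseID, Credits, Dept, Instructor, Office, RoomNo} — all of the relation — so {Office, RoomNo} is a candidate key.
{Building, CourseID, RoomNo}⁺ = {Building, CourseID, Credits, Dept, Instructor, Office, RoomNo} — all of the relation — so {Building, CourseID, RoomNo} is a candidate key.
Any other superkey properly contains one of these, so there are no further candidate keys.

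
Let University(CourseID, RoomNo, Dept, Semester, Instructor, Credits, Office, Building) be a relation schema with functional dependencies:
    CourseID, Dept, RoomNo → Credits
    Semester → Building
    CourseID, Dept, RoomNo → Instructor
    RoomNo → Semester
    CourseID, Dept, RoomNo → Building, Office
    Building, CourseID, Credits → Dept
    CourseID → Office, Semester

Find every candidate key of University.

Attributes never on any right-hand side: {CourseID, RoomNo} — every candidate key must contain all of them.
{CourseID, Credits, RoomNo}⁺ = {Building, CourseID, Credits, Dept, Instructor, Office, RoomNo, Semester} — all of the relation — so {CourseID, Credits, RoomNo} is a candidate key.
{CourseID, Dept, RoomNo}⁺ = {Building, CourseID, Credits, Dept, Instructor, Office, RoomNo, Semester} — all of the relation — so {CourseID, Dept, RoomNo} is a candidate key.
No proper subset of any of these is a key, and no other minimal superkey exists.

{CourseID, Credits, RoomNo}, {CourseID, Dept, RoomNo}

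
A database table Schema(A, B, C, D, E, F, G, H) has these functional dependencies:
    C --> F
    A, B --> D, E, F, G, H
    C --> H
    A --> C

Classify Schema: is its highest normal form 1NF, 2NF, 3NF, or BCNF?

1NF

Candidate key: {A, B}. Prime attributes: {A, B}.
C --> F: {C}⁺ = {C, F, H}, which is not all of the attributes, so the left side is not a superkey — BCNF is violated.
C --> F has non-prime {F} on the right and a non-superkey on the left, so 3NF fails.
Since {A} ⊂ {A, B} and {A}⁺ ⊇ {C, F, H} with {C, F, H} non-prime, there is a partial dependency; 2NF fails.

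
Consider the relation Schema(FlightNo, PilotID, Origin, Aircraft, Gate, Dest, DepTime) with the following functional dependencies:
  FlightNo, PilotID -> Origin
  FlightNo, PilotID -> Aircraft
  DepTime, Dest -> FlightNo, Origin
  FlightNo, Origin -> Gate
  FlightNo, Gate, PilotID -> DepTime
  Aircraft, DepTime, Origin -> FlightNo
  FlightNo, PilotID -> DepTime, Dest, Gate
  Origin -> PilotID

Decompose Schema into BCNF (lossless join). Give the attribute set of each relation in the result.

{Aircraft, DepTime, Dest, FlightNo, Gate, Origin}; {Origin, PilotID}

Candidate keys of the original relation: {Aircraft, DepTime, Origin}, {DepTime, Dest}, {FlightNo, Origin}, {FlightNo, PilotID}.
In {Aircraft, DepTime, Dest, FlightNo, Gate, Origin, PilotID}, {Origin} is not a superkey ({Origin}⁺ restricted to this set is {Origin, PilotID}), so split on Origin -> PilotID into {Origin, PilotID} and {Aircraft, DepTime, Dest, FlightNo, Gate, Origin}.
{Origin, PilotID} is in BCNF.
{Aircraft, DepTime, Dest, FlightNo, Gate, Origin} is in BCNF.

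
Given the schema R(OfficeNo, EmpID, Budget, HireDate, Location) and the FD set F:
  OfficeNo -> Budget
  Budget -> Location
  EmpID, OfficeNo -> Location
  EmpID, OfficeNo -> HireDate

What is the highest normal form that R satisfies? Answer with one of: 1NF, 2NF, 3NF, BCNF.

1NF

Candidate key: {EmpID, OfficeNo}. Prime attributes: {EmpID, OfficeNo}.
For OfficeNo -> Budget we have {OfficeNo}⁺ = {Budget, Location, OfficeNo}; {OfficeNo} is not a superkey, so BCNF fails.
OfficeNo -> Budget determines the non-prime attribute {Budget} from a non-superkey — 3NF is violated.
{OfficeNo} is a proper subset of the key {EmpID, OfficeNo}, and {OfficeNo}⁺ contains the non-prime attributes {Budget, Location} — a partial dependency, so 2NF is violated.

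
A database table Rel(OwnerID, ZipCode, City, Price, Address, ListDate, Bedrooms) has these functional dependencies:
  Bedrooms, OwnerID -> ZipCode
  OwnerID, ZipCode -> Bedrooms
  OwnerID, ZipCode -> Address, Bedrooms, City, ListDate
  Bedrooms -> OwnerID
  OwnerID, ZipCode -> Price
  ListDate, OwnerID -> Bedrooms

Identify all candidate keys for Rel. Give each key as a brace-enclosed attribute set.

{Bedrooms}, {ListDate, OwnerID}, {OwnerID, ZipCode}

{Bedrooms} is a candidate key since {Bedrooms}⁺ = {Address, Bedrooms, City, ListDate, OwnerID, Price, ZipCode} covers every attribute.
{ListDate, OwnerID} is a candidate key since {ListDate, OwnerID}⁺ = {Address, Bedrooms, City, ListDate, OwnerID, Price, ZipCode} covers every attribute.
{OwnerID, ZipCode} is a candidate key since {OwnerID, ZipCode}⁺ = {Address, Bedrooms, City, ListDate, OwnerID, Price, ZipCode} covers every attribute.
No proper subset of any of these is a key, and no other minimal superkey exists.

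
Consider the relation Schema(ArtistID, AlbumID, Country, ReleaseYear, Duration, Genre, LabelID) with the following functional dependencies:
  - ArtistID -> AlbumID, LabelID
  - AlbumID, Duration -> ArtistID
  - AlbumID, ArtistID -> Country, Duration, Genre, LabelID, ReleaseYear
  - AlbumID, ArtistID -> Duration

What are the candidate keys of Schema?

Closure of {ArtistID} is {AlbumID, ArtistID, Country, Duration, Genre, LabelID, ReleaseYear}, the whole schema; {ArtistID} is a candidate key.
Closure of {AlbumID, Duration} is {AlbumID, ArtistID, Country, Duration, Genre, LabelID, ReleaseYear}, the whole schema; {AlbumID, Duration} is a candidate key.
Any other superkey properly contains one of these, so there are no further candidate keys.

{AlbumID, Duration}, {ArtistID}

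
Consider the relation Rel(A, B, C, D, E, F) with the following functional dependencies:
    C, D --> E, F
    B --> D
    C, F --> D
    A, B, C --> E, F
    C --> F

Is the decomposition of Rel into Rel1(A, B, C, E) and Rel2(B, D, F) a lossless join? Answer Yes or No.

Common attributes: {B}; their closure is {B, D}.
Rel1 ⊄ {B, D} and Rel2 ⊄ {B, D}, so the split is lossy.

No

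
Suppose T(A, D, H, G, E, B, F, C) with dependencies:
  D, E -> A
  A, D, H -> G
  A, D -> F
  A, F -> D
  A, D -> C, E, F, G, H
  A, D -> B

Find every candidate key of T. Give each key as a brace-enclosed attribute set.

Closure of {A, D} is {A, B, C, D, E, F, G, H}, the whole schema; {A, D} is a candidate key.
Closure of {A, F} is {A, B, C, D, E, F, G, H}, the whole schema; {A, F} is a candidate key.
Closure of {D, E} is {A, B, C, D, E, F, G, H}, the whole schema; {D, E} is a candidate key.
These are minimal and exhaustive — every other superkey contains one of them.

{A, D}, {A, F}, {D, E}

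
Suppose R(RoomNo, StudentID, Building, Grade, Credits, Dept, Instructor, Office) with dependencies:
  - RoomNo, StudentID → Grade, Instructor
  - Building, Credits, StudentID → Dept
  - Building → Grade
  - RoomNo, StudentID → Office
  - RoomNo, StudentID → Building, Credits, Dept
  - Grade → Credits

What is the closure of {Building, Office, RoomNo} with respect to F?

Start with {Building, Office, RoomNo}.
Building → Grade applies; add {Grade} → now {Building, Grade, Office, RoomNo}.
Grade → Credits applies; add {Credits} → now {Building, Credits, Grade, Office, RoomNo}.
No further FD applies.

{Building, Credits, Grade, Office, RoomNo}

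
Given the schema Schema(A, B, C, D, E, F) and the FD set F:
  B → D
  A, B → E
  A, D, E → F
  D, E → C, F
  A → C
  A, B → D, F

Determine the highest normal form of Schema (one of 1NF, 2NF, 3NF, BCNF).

1NF

Candidate key: {A, B}. Prime attributes: {A, B}.
For B → D we have {B}⁺ = {B, D}; {B} is not a superkey, so BCNF fails.
B → D has non-prime {D} on the right and a non-superkey on the left, so 3NF fails.
{A} is a proper subset of the key {A, B}, and {A}⁺ contains the non-prime attribute {C} — a partial dependency, so 2NF is violated.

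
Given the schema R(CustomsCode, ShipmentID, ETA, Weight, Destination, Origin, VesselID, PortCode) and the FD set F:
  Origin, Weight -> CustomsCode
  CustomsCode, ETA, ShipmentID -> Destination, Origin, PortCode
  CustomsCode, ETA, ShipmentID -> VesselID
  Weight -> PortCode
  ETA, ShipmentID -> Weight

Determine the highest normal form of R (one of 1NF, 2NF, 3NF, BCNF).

1NF

Candidate keys: {CustomsCode, ETA, ShipmentID}, {ETA, Origin, ShipmentID}. Prime attributes: {CustomsCode, ETA, Origin, ShipmentID}.
Origin, Weight -> CustomsCode: {Origin, Weight}⁺ = {CustomsCode, Origin, PortCode, Weight}, which is not all of the attributes, so the left side is not a superkey — BCNF is violated.
Weight -> PortCode determines the non-prime attribute {PortCode} from a non-superkey — 3NF is violated.
Since {ETA, ShipmentID} ⊂ {CustomsCode, ETA, ShipmentID} and {ETA, ShipmentID}⁺ ⊇ {PortCode, Weight} with {PortCode, Weight} non-prime, there is a partial dependency; 2NF fails.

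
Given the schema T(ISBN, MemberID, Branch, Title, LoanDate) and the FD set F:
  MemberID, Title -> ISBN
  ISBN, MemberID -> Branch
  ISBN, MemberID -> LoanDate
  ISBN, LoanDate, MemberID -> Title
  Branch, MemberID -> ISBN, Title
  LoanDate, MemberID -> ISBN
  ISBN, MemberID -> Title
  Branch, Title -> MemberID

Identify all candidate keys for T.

{Branch, MemberID}, {Branch, Title}, {ISBN, MemberID}, {LoanDate, MemberID}, {MemberID, Title}

Closure of {Branch, MemberID} is {Branch, ISBN, LoanDate, MemberID, Title}, the whole schema; {Branch, MemberID} is a candidate key.
Closure of {Branch, Title} is {Branch, ISBN, LoanDate, MemberID, Title}, the whole schema; {Branch, Title} is a candidate key.
Closure of {ISBN, MemberID} is {Branch, ISBN, LoanDate, MemberID, Title}, the whole schema; {ISBN, MemberID} is a candidate key.
Closure of {LoanDate, MemberID} is {Branch, ISBN, LoanDate, MemberID, Title}, the whole schema; {LoanDate, MemberID} is a candidate key.
Closure of {MemberID, Title} is {Branch, ISBN, LoanDate, MemberID, Title}, the whole schema; {MemberID, Title} is a candidate key.
No proper subset of any of these is a key, and no other minimal superkey exists.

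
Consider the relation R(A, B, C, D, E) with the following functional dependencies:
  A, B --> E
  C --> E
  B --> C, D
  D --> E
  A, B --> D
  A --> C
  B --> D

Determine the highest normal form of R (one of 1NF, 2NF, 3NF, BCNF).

Candidate key: {A, B}. Prime attributes: {A, B}.
C --> E breaks BCNF: {C}⁺ = {C, E}, so {C} is not a superkey.
C --> E has non-prime {E} on the right and a non-superkey on the left, so 3NF fails.
The proper key subset {A} of {A, B} determines non-prime {C, E}, so the relation is not even in 2NF.

1NF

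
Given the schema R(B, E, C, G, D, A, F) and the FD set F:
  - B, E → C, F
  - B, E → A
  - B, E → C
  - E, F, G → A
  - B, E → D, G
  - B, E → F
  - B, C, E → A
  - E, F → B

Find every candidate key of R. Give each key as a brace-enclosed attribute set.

No FD produces {E}, so it must be in every candidate key.
Closure of {B, E} is {A, B, C, D, E, F, G}, the whole schema; {B, E} is a candidate key.
Closure of {E, F} is {A, B, C, D, E, F, G}, the whole schema; {E, F} is a candidate key.
These are minimal and exhaustive — every other superkey contains one of them.

{B, E}, {E, F}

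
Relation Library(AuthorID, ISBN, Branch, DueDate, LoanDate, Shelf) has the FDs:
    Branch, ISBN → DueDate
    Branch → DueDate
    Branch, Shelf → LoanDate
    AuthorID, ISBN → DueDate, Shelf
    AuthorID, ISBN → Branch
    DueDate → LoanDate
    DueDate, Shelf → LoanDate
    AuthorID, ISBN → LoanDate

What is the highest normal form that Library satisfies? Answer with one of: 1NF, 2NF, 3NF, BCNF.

2NF

Candidate key: {AuthorID, ISBN}. Prime attributes: {AuthorID, ISBN}.
Branch, ISBN → DueDate breaks BCNF: {Branch, ISBN}⁺ = {Branch, DueDate, ISBN, LoanDate}, so {Branch, ISBN} is not a superkey.
Branch, ISBN → DueDate determines the non-prime attribute {DueDate} from a non-superkey — 3NF is violated.
No non-prime attribute depends on a proper subset of any candidate key, so 2NF holds.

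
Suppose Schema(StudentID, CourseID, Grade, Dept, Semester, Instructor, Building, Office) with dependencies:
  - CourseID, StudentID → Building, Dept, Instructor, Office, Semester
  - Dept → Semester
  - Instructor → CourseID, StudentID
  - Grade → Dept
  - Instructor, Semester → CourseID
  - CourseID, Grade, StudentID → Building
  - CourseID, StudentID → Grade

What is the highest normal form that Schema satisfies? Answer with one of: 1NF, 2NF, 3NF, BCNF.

Candidate keys: {CourseID, StudentID}, {Instructor}. Prime attributes: {CourseID, Instructor, StudentID}.
For Dept → Semester we have {Dept}⁺ = {Dept, Semester}; {Dept} is not a superkey, so BCNF fails.
Dept → Semester has non-prime {Semester} on the right and a non-superkey on the left, so 3NF fails.
No proper subset of a key has a non-prime attribute in its closure, so there is no partial dependency; 2NF holds.

2NF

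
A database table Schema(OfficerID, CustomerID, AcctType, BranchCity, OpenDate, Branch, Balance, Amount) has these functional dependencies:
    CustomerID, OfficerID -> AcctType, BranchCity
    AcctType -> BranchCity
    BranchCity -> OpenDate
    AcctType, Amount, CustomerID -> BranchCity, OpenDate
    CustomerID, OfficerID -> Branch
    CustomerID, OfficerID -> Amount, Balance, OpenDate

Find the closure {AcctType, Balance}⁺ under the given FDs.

Start with {AcctType, Balance}.
AcctType -> BranchCity applies; add {BranchCity} → now {AcctType, Balance, BranchCity}.
BranchCity -> OpenDate applies; add {OpenDate} → now {AcctType, Balance, BranchCity, OpenDate}.
No further FD applies.

{AcctType, Balance, BranchCity, OpenDate}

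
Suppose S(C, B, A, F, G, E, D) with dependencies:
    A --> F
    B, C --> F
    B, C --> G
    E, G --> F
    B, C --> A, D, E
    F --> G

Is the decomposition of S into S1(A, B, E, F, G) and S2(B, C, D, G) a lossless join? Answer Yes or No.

S1 ∩ S2 = {B, G}; its closure under F is {B, G}.
S1 ⊄ {B, G} and S2 ⊄ {B, G}, so the split is lossy.

No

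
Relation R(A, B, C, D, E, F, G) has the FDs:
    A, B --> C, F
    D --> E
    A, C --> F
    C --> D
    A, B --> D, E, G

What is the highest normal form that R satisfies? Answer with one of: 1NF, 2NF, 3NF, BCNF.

Candidate key: {A, B}. Prime attributes: {A, B}.
For D --> E we have {D}⁺ = {D, E}; {D} is not a superkey, so BCNF fails.
D --> E determines the non-prime attribute {E} from a non-superkey — 3NF is violated.
Checking every proper subset of each key, none determines a non-prime attribute — 2NF is satisfied.

2NF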